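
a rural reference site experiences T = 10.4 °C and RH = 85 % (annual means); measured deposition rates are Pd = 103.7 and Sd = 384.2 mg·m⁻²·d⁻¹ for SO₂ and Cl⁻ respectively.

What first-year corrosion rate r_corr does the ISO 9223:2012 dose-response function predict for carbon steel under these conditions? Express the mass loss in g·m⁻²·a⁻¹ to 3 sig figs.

r_corr = 1.63e+03 g·m⁻²·a⁻¹

carbon steel: temperature factor f = -0.054·(0.4) = -0.0216
  SO₂ term: 1.77·103.7^0.52·exp(0.02·85-0.0216) = 105.9
  Cl⁻ term: 0.102·384.2^0.62·exp(0.033·85+0.04·10.4) = 102.3
  r_corr = 105.9 + 102.3 = 208.3 μm/a
Convert to mass loss: 208.3 μm/a × 7.85 g/cm³ = 1635 g·m⁻²·a⁻¹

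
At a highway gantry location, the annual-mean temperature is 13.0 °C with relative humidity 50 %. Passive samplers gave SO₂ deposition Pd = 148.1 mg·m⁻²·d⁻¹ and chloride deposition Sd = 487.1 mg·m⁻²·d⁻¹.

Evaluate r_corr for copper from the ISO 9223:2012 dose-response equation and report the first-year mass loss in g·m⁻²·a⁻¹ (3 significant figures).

copper: T>10 °C ⇒ hinge -0.080·(13.0−10) = -0.2400
  SO₂ term: 0.0053·148.1^0.26·exp(0.059·50-0.2400) = 0.2921
  Sd branch = 0.01025·Sd^0.27·e^(0.036·RH+0.049·T) = 0.6234 μm/a
  sum: 0.2921 + 0.6234 → r_corr = 0.9155 μm/a
Convert to mass loss: 0.9155 μm/a × 8.96 g/cm³ = 8.203 g·m⁻²·a⁻¹

r_corr = 8.20 g·m⁻²·a⁻¹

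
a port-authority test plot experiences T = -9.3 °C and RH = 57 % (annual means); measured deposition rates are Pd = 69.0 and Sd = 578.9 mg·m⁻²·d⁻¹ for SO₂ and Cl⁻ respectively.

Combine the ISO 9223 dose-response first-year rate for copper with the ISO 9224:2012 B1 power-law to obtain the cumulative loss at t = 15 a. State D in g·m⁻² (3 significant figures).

D(15) = 17.6 g·m⁻²

copper: T≤10 °C ⇒ hinge +0.126·(-9.3−10) = -2.4318
  SO₂ term: 0.0053·69.0^0.26·exp(0.059·57-2.4318) = 0.04044
  Sd branch = 0.01025·Sd^0.27·e^(0.036·RH+0.049·T) = 0.2818 μm/a
  r_corr = 0.04044 + 0.2818 = 0.3222 μm/a
Long-term exponent b (ISO 9224 Table 2, B1) = 0.667
  D(15) = 0.3222 × 15^0.667 = 0.3222 × 6.088 = 1.961 μm
  Mass loss = 1.961 μm × 8.96 g/cm³ = 17.57 g·m⁻²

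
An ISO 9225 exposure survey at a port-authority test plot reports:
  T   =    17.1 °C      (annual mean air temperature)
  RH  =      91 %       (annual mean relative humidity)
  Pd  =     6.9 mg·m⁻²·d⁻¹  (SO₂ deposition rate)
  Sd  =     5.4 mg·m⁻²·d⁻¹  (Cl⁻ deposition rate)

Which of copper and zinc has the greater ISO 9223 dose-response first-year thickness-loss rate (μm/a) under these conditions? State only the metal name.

copper

copper: temperature factor f = -0.080·(7.1) = -0.5680
  SO₂ term: 0.0053·6.9^0.26·exp(0.059·91-0.5680) = 1.065
  Cl⁻ term: 0.01025·5.4^0.27·exp(0.036·91+0.049·17.1) = 0.9888
  sum: 1.065 + 0.9888 → r_corr = 2.054 μm/a
zinc: temperature factor f = -0.071·(7.1) = -0.5041
  Pd branch = 0.0129·Pd^0.44·e^(0.046·RH+f) = 1.199 μm/a
  Sd branch = 0.0175·Sd^0.57·e^(0.008·RH+0.085·T) = 0.4054 μm/a
  r_corr = 1.199 + 0.4054 = 1.604 μm/a
Ordering by μm/a: copper (2.05) > zinc (1.6)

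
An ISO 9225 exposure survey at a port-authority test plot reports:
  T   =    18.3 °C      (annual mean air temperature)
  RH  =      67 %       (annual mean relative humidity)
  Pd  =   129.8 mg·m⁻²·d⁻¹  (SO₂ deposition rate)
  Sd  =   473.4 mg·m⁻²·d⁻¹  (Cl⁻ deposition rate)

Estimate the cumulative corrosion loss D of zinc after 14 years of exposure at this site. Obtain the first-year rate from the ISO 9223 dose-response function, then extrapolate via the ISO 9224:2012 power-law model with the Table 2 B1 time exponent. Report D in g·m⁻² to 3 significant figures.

D(14) = 371 g·m⁻²

zinc: T>10 °C ⇒ hinge -0.071·(18.3−10) = -0.5893
  sulphur-dioxide contribution → 1.327 μm/a
  chloride contribution → 4.745 μm/a
  total first-year rate 6.072 μm/a
Power-law: D(14) = r_corr · 14^0.813
  D(14) = 6.072 × 14^0.813 = 6.072 × 8.547 = 51.9 μm
  Mass loss = 51.9 μm × 7.14 g/cm³ = 370.6 g·m⁻²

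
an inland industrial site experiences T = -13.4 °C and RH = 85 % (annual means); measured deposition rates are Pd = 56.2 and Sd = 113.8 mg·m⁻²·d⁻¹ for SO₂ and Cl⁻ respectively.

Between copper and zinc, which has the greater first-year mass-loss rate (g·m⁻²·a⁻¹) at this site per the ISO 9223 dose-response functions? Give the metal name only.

copper: temperature factor f = +0.126·(-23.4) = -2.9484
  Pd branch = 0.0053·Pd^0.26·e^(0.059·RH+f) = 0.1193 μm/a
  Cl⁻ term: 0.01025·113.8^0.27·exp(0.036·85+0.049·-13.4) = 0.4071
  sum: 0.1193 + 0.4071 → r_corr = 0.5264 μm/a
  mass loss = 0.5264 μm/a × 8.96 g/cm³ = 4.716 g·m⁻²·a⁻¹
zinc: T≤10 °C ⇒ hinge +0.038·(-13.4−10) = -0.8892
  Pd branch = 0.0129·Pd^0.44·e^(0.046·RH+f) = 1.557 μm/a
  Sd branch = 0.0175·Sd^0.57·e^(0.008·RH+0.085·T) = 0.1643 μm/a
  r_corr = 1.557 + 0.1643 = 1.722 μm/a
  mass loss = 1.722 μm/a × 7.14 g/cm³ = 12.29 g·m⁻²·a⁻¹
Ordering by g·m⁻²·a⁻¹: zinc (12.3) > copper (4.72)

zinc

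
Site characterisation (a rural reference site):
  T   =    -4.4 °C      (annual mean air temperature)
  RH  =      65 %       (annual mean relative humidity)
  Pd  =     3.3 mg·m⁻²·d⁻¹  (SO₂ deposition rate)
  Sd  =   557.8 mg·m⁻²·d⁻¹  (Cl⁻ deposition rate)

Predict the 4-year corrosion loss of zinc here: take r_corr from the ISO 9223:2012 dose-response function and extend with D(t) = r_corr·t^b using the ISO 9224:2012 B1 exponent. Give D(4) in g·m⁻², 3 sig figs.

zinc: T≤10 °C ⇒ hinge +0.038·(-4.4−10) = -0.5472
  Pd branch = 0.0129·Pd^0.44·e^(0.046·RH+f) = 0.251 μm/a
  Sd branch = 0.0175·Sd^0.57·e^(0.008·RH+0.085·T) = 0.7446 μm/a
  r_corr = 0.251 + 0.7446 = 0.9956 μm/a
Power-law: D(4) = r_corr · 4^0.813
  D(4) = 0.9956 × 4^0.813 = 0.9956 × 3.087 = 3.073 μm
  Mass loss = 3.073 μm × 7.14 g/cm³ = 21.94 g·m⁻²

D(4) = 21.9 g·m⁻²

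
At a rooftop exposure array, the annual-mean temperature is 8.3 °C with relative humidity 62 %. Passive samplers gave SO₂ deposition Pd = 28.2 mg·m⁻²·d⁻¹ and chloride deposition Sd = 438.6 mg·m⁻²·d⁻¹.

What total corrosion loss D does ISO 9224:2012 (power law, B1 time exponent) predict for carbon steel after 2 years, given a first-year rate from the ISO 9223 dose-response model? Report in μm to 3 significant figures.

D(2) = 107 μm

carbon steel: f(T) = +0.150·(T−10) [T≤10 °C] = -0.2550
  SO₂ term: 1.77·28.2^0.52·exp(0.02·62-0.2550) = 26.91
  Cl⁻ term: 0.102·438.6^0.62·exp(0.033·62+0.04·8.3) = 47.8
  sum: 26.91 + 47.8 → r_corr = 74.71 μm/a
Long-term exponent b (ISO 9224 Table 2, B1) = 0.523
  D(2) = 74.71 × 2^0.523 = 74.71 × 1.437 = 107.4 μm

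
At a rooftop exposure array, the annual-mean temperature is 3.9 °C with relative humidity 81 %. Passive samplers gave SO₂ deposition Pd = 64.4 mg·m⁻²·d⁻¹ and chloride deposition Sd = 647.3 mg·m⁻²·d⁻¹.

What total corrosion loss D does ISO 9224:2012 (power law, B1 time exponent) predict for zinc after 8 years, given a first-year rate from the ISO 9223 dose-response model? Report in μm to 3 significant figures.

D(8) = 24.5 μm

zinc: T≤10 °C ⇒ hinge +0.038·(3.9−10) = -0.2318
  SO₂ term: 0.0129·64.4^0.44·exp(0.046·81-0.2318) = 2.655
  Sd branch = 0.0175·Sd^0.57·e^(0.008·RH+0.085·T) = 1.865 μm/a
  r_corr = 2.655 + 1.865 = 4.52 μm/a
Power-law: D(8) = r_corr · 8^0.813
  D(8) = 4.52 × 8^0.813 = 4.52 × 5.423 = 24.51 μm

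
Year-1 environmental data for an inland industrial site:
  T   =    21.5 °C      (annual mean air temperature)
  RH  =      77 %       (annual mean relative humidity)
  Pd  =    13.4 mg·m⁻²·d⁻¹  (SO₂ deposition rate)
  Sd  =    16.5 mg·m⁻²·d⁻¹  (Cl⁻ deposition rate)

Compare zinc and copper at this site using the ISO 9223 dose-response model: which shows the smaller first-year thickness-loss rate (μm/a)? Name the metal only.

zinc: f(T) = -0.071·(T−10) [T>10 °C] = -0.8165
  Pd branch = 0.0129·Pd^0.44·e^(0.046·RH+f) = 0.6169 μm/a
  Sd branch = 0.0175·Sd^0.57·e^(0.008·RH+0.085·T) = 0.9959 μm/a
  sum: 0.6169 + 0.9959 → r_corr = 1.613 μm/a
copper: temperature factor f = -0.080·(11.5) = -0.9200
  SO₂ term: 0.0053·13.4^0.26·exp(0.059·77-0.9200) = 0.3897
  Cl⁻ term: 0.01025·16.5^0.27·exp(0.036·77+0.049·21.5) = 1.002
  sum: 0.3897 + 1.002 → r_corr = 1.392 μm/a
Ordering by μm/a: zinc (1.61) > copper (1.39)

copper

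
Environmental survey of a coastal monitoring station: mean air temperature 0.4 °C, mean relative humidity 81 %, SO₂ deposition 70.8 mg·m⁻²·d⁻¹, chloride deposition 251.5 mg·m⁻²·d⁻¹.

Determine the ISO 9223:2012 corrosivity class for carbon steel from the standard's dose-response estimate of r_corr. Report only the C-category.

C4

carbon steel: f(T) = +0.150·(T−10) [T≤10 °C] = -1.4400
  sulphur-dioxide contribution → 19.42 μm/a
  chloride contribution → 46.21 μm/a
  ⇒ r_corr(carbon steel) = 65.63 μm/a
Category bounds: 50…80 μm/a bracket r_corr ⇒ C4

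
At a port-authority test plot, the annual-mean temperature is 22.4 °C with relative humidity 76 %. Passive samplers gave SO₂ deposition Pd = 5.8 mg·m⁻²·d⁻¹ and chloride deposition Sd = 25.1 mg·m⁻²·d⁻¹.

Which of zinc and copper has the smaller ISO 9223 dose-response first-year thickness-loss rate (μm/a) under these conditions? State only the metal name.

zinc: T>10 °C ⇒ hinge -0.071·(22.4−10) = -0.8804
  SO₂ term: 0.0129·5.8^0.44·exp(0.046·76-0.8804) = 0.3823
  Sd branch = 0.0175·Sd^0.57·e^(0.008·RH+0.085·T) = 1.355 μm/a
  r_corr = 0.3823 + 1.355 = 1.737 μm/a
copper: temperature factor f = -0.080·(12.4) = -0.9920
  SO₂ term: 0.0053·5.8^0.26·exp(0.059·76-0.9920) = 0.275
  Cl⁻ term: 0.01025·25.1^0.27·exp(0.036·76+0.049·22.4) = 1.131
  r_corr = 0.275 + 1.131 = 1.406 μm/a
Ordering by μm/a: zinc (1.74) > copper (1.41)

copper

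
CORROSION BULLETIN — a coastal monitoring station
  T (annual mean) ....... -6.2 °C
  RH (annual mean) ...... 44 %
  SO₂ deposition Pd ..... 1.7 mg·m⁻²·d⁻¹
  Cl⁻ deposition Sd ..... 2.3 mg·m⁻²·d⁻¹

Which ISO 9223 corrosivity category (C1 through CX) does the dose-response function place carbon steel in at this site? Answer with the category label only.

C1

carbon steel: temperature factor f = +0.150·(-16.2) = -2.4300
  Pd branch = 1.77·Pd^0.52·e^(0.02·RH+f) = 0.4951 μm/a
  Sd branch = 0.102·Sd^0.62·e^(0.033·RH+0.04·T) = 0.5699 μm/a
  r_corr = 0.4951 + 0.5699 = 1.065 μm/a
1.06 μm/a falls in (0, 1.3] for carbon steel → category C1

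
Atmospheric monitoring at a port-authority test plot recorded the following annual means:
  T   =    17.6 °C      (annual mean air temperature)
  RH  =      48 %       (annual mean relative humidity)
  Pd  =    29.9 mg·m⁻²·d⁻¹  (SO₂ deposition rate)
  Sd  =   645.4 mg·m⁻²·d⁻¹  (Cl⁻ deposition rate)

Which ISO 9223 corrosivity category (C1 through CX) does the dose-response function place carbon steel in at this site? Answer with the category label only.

C4

carbon steel: temperature factor f = -0.054·(7.6) = -0.4104
  Pd branch = 1.77·Pd^0.52·e^(0.02·RH+f) = 17.95 μm/a
  Sd branch = 0.102·Sd^0.62·e^(0.033·RH+0.04·T) = 55.51 μm/a
  sum: 17.95 + 55.51 → r_corr = 73.46 μm/a
ISO 9223 Table 2 (carbon steel): 50 < 73.5 ≤ 80 μm/a ⇒ C4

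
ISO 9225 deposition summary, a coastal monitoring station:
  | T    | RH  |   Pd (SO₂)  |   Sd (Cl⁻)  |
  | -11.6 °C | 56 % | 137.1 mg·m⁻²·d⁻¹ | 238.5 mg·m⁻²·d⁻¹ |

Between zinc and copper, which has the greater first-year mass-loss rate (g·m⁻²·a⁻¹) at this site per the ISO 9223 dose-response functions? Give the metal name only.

zinc: f(T) = +0.038·(T−10) [T≤10 °C] = -0.8208
  SO₂ term: 0.0129·137.1^0.44·exp(0.046·56-0.8208) = 0.6504
  Sd branch = 0.0175·Sd^0.57·e^(0.008·RH+0.085·T) = 0.2315 μm/a
  r_corr = 0.6504 + 0.2315 = 0.8819 μm/a
  mass loss = 0.8819 μm/a × 7.14 g/cm³ = 6.297 g·m⁻²·a⁻¹
copper: f(T) = +0.126·(T−10) [T≤10 °C] = -2.7216
  SO₂ term: 0.0053·137.1^0.26·exp(0.059·56-2.7216) = 0.03411
  Cl⁻ term: 0.01025·238.5^0.27·exp(0.036·56+0.049·-11.6) = 0.1911
  sum: 0.03411 + 0.1911 → r_corr = 0.2252 μm/a
  mass loss = 0.2252 μm/a × 8.96 g/cm³ = 2.018 g·m⁻²·a⁻¹
Ordering by g·m⁻²·a⁻¹: zinc (6.3) > copper (2.02)

zinc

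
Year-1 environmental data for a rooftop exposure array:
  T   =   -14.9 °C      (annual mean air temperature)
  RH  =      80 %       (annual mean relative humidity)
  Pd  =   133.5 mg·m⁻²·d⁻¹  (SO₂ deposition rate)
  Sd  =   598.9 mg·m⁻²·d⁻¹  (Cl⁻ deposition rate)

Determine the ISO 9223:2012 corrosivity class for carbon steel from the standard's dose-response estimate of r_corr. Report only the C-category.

C3

carbon steel: T≤10 °C ⇒ hinge +0.150·(-14.9−10) = -3.7350
  sulphur-dioxide contribution → 2.667 μm/a
  chloride contribution → 41.52 μm/a
  ⇒ r_corr(carbon steel) = 44.19 μm/a
Category bounds: 25…50 μm/a bracket r_corr ⇒ C3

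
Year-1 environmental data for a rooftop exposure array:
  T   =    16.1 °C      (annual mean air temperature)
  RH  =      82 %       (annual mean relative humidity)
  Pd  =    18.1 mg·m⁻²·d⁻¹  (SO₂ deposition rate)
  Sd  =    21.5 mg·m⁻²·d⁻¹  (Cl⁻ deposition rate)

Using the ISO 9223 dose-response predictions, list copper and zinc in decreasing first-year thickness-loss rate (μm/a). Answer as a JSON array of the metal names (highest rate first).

copper: f(T) = -0.080·(T−10) [T>10 °C] = -0.4880
  sulphur-dioxide contribution → 0.8719 μm/a
  chloride contribution → 0.9889 μm/a
  ⇒ r_corr(copper) = 1.861 μm/a
zinc: temperature factor f = -0.071·(6.1) = -0.4331
  sulphur-dioxide contribution → 1.3 μm/a
  chloride contribution → 0.7617 μm/a
  ⇒ r_corr(zinc) = 2.062 μm/a
Ordering by μm/a: zinc (2.06) > copper (1.86)

["zinc", "copper"]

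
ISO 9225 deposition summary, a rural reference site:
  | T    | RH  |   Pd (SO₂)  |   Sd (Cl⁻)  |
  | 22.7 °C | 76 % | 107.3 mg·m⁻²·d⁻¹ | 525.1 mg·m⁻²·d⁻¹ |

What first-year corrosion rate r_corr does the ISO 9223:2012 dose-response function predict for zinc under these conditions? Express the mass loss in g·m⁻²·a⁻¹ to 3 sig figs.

zinc: T>10 °C ⇒ hinge -0.071·(22.7−10) = -0.9017
  SO₂ term: 0.0129·107.3^0.44·exp(0.046·76-0.9017) = 1.351
  Cl⁻ term: 0.0175·525.1^0.57·exp(0.008·76+0.085·22.7) = 7.863
  sum: 1.351 + 7.863 → r_corr = 9.214 μm/a
Convert to mass loss: 9.214 μm/a × 7.14 g/cm³ = 65.79 g·m⁻²·a⁻¹

r_corr = 65.8 g·m⁻²·a⁻¹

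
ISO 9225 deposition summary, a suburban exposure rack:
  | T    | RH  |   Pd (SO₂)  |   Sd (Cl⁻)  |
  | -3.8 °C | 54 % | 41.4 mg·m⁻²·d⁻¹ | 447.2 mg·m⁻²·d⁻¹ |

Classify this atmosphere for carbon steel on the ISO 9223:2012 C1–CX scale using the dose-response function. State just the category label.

carbon steel: T≤10 °C ⇒ hinge +0.150·(-3.8−10) = -2.0700
  sulphur-dioxide contribution → 4.559 μm/a
  chloride contribution → 22.9 μm/a
  total first-year rate 27.46 μm/a
ISO 9223 Table 2 (carbon steel): 25 < 27.5 ≤ 50 μm/a ⇒ C3

C3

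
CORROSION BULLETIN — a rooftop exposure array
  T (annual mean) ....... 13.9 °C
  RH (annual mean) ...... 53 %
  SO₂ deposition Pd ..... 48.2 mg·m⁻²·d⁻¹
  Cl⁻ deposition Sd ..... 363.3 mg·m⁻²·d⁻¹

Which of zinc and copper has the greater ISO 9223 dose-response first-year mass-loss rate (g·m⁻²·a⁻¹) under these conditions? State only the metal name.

zinc

zinc: temperature factor f = -0.071·(3.9) = -0.2769
  Pd branch = 0.0129·Pd^0.44·e^(0.046·RH+f) = 0.6161 μm/a
  Cl⁻ term: 0.0175·363.3^0.57·exp(0.008·53+0.085·13.9) = 2.51
  r_corr = 0.6161 + 2.51 = 3.126 μm/a
  mass loss = 3.126 μm/a × 7.14 g/cm³ = 22.32 g·m⁻²·a⁻¹
copper: temperature factor f = -0.080·(3.9) = -0.3120
  Pd branch = 0.0053·Pd^0.26·e^(0.059·RH+f) = 0.2423 μm/a
  Sd branch = 0.01025·Sd^0.27·e^(0.036·RH+0.049·T) = 0.6705 μm/a
  r_corr = 0.2423 + 0.6705 = 0.9129 μm/a
  mass loss = 0.9129 μm/a × 8.96 g/cm³ = 8.179 g·m⁻²·a⁻¹
Ordering by g·m⁻²·a⁻¹: zinc (22.3) > copper (8.18)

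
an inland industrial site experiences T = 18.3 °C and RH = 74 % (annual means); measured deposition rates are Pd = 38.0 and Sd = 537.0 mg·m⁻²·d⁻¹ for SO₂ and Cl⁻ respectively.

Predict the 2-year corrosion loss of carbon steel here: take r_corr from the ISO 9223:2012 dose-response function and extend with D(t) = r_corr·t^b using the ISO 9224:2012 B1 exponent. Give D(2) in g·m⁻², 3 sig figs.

D(2) = 1.73e+03 g·m⁻²

carbon steel: temperature factor f = -0.054·(8.3) = -0.4482
  sulphur-dioxide contribution → 32.93 μm/a
  chloride contribution → 120.1 μm/a
  total first-year rate 153.1 μm/a
Long-term exponent b (ISO 9224 Table 2, B1) = 0.523
  D(2) = 153.1 × 2^0.523 = 153.1 × 1.437 = 219.9 μm
  Mass loss = 219.9 μm × 7.85 g/cm³ = 1726 g·m⁻²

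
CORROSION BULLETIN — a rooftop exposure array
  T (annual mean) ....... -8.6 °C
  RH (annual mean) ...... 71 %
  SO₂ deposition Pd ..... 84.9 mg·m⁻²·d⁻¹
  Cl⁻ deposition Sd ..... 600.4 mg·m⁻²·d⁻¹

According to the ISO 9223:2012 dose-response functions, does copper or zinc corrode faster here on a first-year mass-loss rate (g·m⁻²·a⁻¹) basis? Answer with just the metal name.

zinc

copper: f(T) = +0.126·(T−10) [T≤10 °C] = -2.3436
  SO₂ term: 0.0053·84.9^0.26·exp(0.059·71-2.3436) = 0.1065
  Sd branch = 0.01025·Sd^0.27·e^(0.036·RH+0.049·T) = 0.4875 μm/a
  sum: 0.1065 + 0.4875 → r_corr = 0.5939 μm/a
  mass loss = 0.5939 μm/a × 8.96 g/cm³ = 5.322 g·m⁻²·a⁻¹
zinc: temperature factor f = +0.038·(-18.6) = -0.7068
  Pd branch = 0.0129·Pd^0.44·e^(0.046·RH+f) = 1.177 μm/a
  Sd branch = 0.0175·Sd^0.57·e^(0.008·RH+0.085·T) = 0.5701 μm/a
  r_corr = 1.177 + 0.5701 = 1.747 μm/a
  mass loss = 1.747 μm/a × 7.14 g/cm³ = 12.47 g·m⁻²·a⁻¹
Ordering by g·m⁻²·a⁻¹: zinc (12.5) > copper (5.32)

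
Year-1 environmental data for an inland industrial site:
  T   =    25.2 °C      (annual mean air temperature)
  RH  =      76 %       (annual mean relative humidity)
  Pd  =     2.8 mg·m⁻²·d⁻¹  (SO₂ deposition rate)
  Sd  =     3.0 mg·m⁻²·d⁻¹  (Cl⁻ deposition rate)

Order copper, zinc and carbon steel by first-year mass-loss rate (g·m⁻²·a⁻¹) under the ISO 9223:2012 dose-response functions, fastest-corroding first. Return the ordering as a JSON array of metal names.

["carbon steel", "copper", "zinc"]

copper: f(T) = -0.080·(T−10) [T>10 °C] = -1.2160
  Pd branch = 0.0053·Pd^0.26·e^(0.059·RH+f) = 0.1819 μm/a
  Cl⁻ term: 0.01025·3.0^0.27·exp(0.036·76+0.049·25.2) = 0.7312
  r_corr = 0.1819 + 0.7312 = 0.9131 μm/a
  mass loss = 0.9131 μm/a × 8.96 g/cm³ = 8.181 g·m⁻²·a⁻¹
zinc: temperature factor f = -0.071·(15.2) = -1.0792
  SO₂ term: 0.0129·2.8^0.44·exp(0.046·76-1.0792) = 0.2275
  Cl⁻ term: 0.0175·3.0^0.57·exp(0.008·76+0.085·25.2) = 0.512
  sum: 0.2275 + 0.512 → r_corr = 0.7395 μm/a
  mass loss = 0.7395 μm/a × 7.14 g/cm³ = 5.28 g·m⁻²·a⁻¹
carbon steel: temperature factor f = -0.054·(15.2) = -0.8208
  Pd branch = 1.77·Pd^0.52·e^(0.02·RH+f) = 6.084 μm/a
  Sd branch = 0.102·Sd^0.62·e^(0.033·RH+0.04·T) = 6.783 μm/a
  sum: 6.084 + 6.783 → r_corr = 12.87 μm/a
  mass loss = 12.87 μm/a × 7.85 g/cm³ = 101 g·m⁻²·a⁻¹
Ordering by g·m⁻²·a⁻¹: carbon steel (101) > copper (8.18) > zinc (5.28)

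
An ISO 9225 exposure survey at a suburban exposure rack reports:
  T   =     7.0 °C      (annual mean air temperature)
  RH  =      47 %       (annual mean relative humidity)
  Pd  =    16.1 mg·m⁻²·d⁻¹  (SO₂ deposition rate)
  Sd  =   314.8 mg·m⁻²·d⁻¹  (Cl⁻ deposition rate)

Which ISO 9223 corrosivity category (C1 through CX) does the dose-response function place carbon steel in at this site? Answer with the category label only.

C3

carbon steel: T≤10 °C ⇒ hinge +0.150·(7.0−10) = -0.4500
  SO₂ term: 1.77·16.1^0.52·exp(0.02·47-0.4500) = 12.26
  Cl⁻ term: 0.102·314.8^0.62·exp(0.033·47+0.04·7.0) = 22.52
  r_corr = 12.26 + 22.52 = 34.78 μm/a
34.8 μm/a falls in (25, 50] for carbon steel → category C3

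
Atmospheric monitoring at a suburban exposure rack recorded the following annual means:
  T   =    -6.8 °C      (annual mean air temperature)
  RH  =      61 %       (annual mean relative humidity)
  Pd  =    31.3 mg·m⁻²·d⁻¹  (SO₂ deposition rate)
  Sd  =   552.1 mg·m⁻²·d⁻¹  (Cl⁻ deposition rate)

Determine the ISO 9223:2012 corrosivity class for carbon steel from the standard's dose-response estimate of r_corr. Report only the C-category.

C3

carbon steel: f(T) = +0.150·(T−10) [T≤10 °C] = -2.5200
  Pd branch = 1.77·Pd^0.52·e^(0.02·RH+f) = 2.891 μm/a
  Cl⁻ term: 0.102·552.1^0.62·exp(0.033·61+0.04·-6.8) = 29.16
  r_corr = 2.891 + 29.16 = 32.05 μm/a
32 μm/a falls in (25, 50] for carbon steel → category C3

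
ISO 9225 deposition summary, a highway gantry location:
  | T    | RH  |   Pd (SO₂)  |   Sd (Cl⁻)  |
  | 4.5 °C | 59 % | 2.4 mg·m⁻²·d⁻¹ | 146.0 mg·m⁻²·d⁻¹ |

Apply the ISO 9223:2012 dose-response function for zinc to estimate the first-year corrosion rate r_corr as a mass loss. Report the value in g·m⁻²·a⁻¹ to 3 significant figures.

r_corr = 6.69 g·m⁻²·a⁻¹

zinc: T≤10 °C ⇒ hinge +0.038·(4.5−10) = -0.2090
  Pd branch = 0.0129·Pd^0.44·e^(0.046·RH+f) = 0.2322 μm/a
  Sd branch = 0.0175·Sd^0.57·e^(0.008·RH+0.085·T) = 0.7044 μm/a
  r_corr = 0.2322 + 0.7044 = 0.9366 μm/a
Convert to mass loss: 0.9366 μm/a × 7.14 g/cm³ = 6.687 g·m⁻²·a⁻¹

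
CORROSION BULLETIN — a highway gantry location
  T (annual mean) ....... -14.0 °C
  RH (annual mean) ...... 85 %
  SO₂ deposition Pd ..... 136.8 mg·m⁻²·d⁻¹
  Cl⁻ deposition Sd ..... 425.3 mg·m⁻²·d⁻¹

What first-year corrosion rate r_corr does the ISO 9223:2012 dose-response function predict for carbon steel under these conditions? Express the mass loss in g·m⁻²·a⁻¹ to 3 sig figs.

carbon steel: temperature factor f = +0.150·(-24.0) = -3.6000
  Pd branch = 1.77·Pd^0.52·e^(0.02·RH+f) = 3.416 μm/a
  Sd branch = 0.102·Sd^0.62·e^(0.033·RH+0.04·T) = 41.06 μm/a
  r_corr = 3.416 + 41.06 = 44.47 μm/a
Convert to mass loss: 44.47 μm/a × 7.85 g/cm³ = 349.1 g·m⁻²·a⁻¹

r_corr = 349 g·m⁻²·a⁻¹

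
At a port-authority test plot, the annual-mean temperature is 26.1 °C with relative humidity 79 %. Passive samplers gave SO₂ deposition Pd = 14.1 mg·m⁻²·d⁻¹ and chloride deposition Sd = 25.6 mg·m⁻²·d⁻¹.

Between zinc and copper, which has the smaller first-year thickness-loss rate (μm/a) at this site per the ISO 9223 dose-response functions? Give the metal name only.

copper

zinc: temperature factor f = -0.071·(16.1) = -1.1431
  SO₂ term: 0.0129·14.1^0.44·exp(0.046·79-1.1431) = 0.4989
  Cl⁻ term: 0.0175·25.6^0.57·exp(0.008·79+0.085·26.1) = 1.922
  sum: 0.4989 + 1.922 → r_corr = 2.421 μm/a
copper: f(T) = -0.080·(T−10) [T>10 °C] = -1.2880
  SO₂ term: 0.0053·14.1^0.26·exp(0.059·79-1.2880) = 0.3076
  Cl⁻ term: 0.01025·25.6^0.27·exp(0.036·79+0.049·26.1) = 1.519
  r_corr = 0.3076 + 1.519 = 1.826 μm/a
Ordering by μm/a: zinc (2.42) > copper (1.83)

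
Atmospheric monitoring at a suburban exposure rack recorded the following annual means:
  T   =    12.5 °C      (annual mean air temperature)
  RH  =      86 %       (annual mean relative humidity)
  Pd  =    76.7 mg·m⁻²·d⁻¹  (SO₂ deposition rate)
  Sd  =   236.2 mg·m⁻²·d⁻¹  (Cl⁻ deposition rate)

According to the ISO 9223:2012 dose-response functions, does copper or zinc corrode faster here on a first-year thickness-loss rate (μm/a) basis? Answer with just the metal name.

zinc

copper: T>10 °C ⇒ hinge -0.080·(12.5−10) = -0.2000
  SO₂ term: 0.0053·76.7^0.26·exp(0.059·86-0.2000) = 2.143
  Sd branch = 0.01025·Sd^0.27·e^(0.036·RH+0.049·T) = 1.828 μm/a
  r_corr = 2.143 + 1.828 = 3.972 μm/a
zinc: f(T) = -0.071·(T−10) [T>10 °C] = -0.1775
  SO₂ term: 0.0129·76.7^0.44·exp(0.046·86-0.1775) = 3.81
  Cl⁻ term: 0.0175·236.2^0.57·exp(0.008·86+0.085·12.5) = 2.27
  r_corr = 3.81 + 2.27 = 6.08 μm/a
Ordering by μm/a: zinc (6.08) > copper (3.97)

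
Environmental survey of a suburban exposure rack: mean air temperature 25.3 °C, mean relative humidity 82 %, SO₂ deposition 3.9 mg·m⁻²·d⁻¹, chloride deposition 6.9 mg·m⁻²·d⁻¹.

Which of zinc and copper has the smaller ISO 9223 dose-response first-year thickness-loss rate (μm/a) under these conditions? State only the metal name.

zinc: T>10 °C ⇒ hinge -0.071·(25.3−10) = -1.0863
  SO₂ term: 0.0129·3.9^0.44·exp(0.046·82-1.0863) = 0.3444
  Cl⁻ term: 0.0175·6.9^0.57·exp(0.008·82+0.085·25.3) = 0.871
  r_corr = 0.3444 + 0.871 = 1.215 μm/a
copper: f(T) = -0.080·(T−10) [T>10 °C] = -1.2240
  SO₂ term: 0.0053·3.9^0.26·exp(0.059·82-1.2240) = 0.2802
  Sd branch = 0.01025·Sd^0.27·e^(0.036·RH+0.049·T) = 1.142 μm/a
  r_corr = 0.2802 + 1.142 = 1.422 μm/a
Ordering by μm/a: copper (1.42) > zinc (1.22)

zinc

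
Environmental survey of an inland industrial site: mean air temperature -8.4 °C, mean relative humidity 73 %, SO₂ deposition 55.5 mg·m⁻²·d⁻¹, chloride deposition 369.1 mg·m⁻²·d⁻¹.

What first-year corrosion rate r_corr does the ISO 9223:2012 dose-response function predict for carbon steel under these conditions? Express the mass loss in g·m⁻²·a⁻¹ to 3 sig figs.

carbon steel: temperature factor f = +0.150·(-18.4) = -2.7600
  Pd branch = 1.77·Pd^0.52·e^(0.02·RH+f) = 3.894 μm/a
  Sd branch = 0.102·Sd^0.62·e^(0.033·RH+0.04·T) = 31.66 μm/a
  r_corr = 3.894 + 31.66 = 35.56 μm/a
Convert to mass loss: 35.56 μm/a × 7.85 g/cm³ = 279.1 g·m⁻²·a⁻¹

r_corr = 279 g·m⁻²·a⁻¹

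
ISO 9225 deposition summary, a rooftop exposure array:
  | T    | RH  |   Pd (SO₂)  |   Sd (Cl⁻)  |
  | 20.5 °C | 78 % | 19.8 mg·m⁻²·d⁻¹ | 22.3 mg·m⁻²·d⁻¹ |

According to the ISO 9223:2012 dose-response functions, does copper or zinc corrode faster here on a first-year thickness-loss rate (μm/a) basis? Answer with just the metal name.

copper: T>10 °C ⇒ hinge -0.080·(20.5−10) = -0.8400
  Pd branch = 0.0053·Pd^0.26·e^(0.059·RH+f) = 0.4957 μm/a
  Sd branch = 0.01025·Sd^0.27·e^(0.036·RH+0.049·T) = 1.073 μm/a
  r_corr = 0.4957 + 1.073 = 1.568 μm/a
zinc: T>10 °C ⇒ hinge -0.071·(20.5−10) = -0.7455
  SO₂ term: 0.0129·19.8^0.44·exp(0.046·78-0.7455) = 0.8234
  Cl⁻ term: 0.0175·22.3^0.57·exp(0.008·78+0.085·20.5) = 1.095
  r_corr = 0.8234 + 1.095 = 1.918 μm/a
Ordering by μm/a: zinc (1.92) > copper (1.57)

zinc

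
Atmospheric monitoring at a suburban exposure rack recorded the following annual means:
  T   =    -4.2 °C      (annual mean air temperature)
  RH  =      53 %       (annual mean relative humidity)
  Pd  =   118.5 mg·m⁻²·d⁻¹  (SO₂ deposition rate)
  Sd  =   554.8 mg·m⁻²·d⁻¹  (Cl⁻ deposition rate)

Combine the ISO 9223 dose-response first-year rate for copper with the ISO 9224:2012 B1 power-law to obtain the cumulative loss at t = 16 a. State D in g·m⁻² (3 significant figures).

D(16) = 21.6 g·m⁻²

copper: f(T) = +0.126·(T−10) [T≤10 °C] = -1.7892
  sulphur-dioxide contribution → 0.06989 μm/a
  chloride contribution → 0.3097 μm/a
  total first-year rate 0.3796 μm/a
ISO 9224: D(t) = r_corr · t^b with b = 0.667 (copper, B1)
  D(16) = 0.3796 × 16^0.667 = 0.3796 × 6.355 = 2.412 μm
  Mass loss = 2.412 μm × 8.96 g/cm³ = 21.61 g·m⁻²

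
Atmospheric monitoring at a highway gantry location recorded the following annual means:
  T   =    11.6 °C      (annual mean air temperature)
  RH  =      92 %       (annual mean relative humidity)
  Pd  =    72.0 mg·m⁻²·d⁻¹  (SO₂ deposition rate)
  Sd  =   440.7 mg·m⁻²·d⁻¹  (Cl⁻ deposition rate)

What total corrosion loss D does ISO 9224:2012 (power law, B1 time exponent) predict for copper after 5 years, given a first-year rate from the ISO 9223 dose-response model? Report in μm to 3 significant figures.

D(5) = 17.0 μm

copper: T>10 °C ⇒ hinge -0.080·(11.6−10) = -0.1280
  Pd branch = 0.0053·Pd^0.26·e^(0.059·RH+f) = 3.228 μm/a
  Sd branch = 0.01025·Sd^0.27·e^(0.036·RH+0.049·T) = 2.57 μm/a
  r_corr = 3.228 + 2.57 = 5.798 μm/a
Long-term exponent b (ISO 9224 Table 2, B1) = 0.667
  D(5) = 5.798 × 5^0.667 = 5.798 × 2.926 = 16.96 μm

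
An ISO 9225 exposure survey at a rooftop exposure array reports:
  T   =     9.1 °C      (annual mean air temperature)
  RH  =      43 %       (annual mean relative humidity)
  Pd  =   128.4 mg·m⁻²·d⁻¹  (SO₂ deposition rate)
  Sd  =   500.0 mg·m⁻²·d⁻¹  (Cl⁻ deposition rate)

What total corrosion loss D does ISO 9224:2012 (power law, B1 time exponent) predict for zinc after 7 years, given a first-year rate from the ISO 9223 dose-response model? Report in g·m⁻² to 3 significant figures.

zinc: f(T) = +0.038·(T−10) [T≤10 °C] = -0.0342
  SO₂ term: 0.0129·128.4^0.44·exp(0.046·43-0.0342) = 0.763
  Cl⁻ term: 0.0175·500.0^0.57·exp(0.008·43+0.085·9.1) = 1.848
  r_corr = 0.763 + 1.848 = 2.611 μm/a
Long-term exponent b (ISO 9224 Table 2, B1) = 0.813
  D(7) = 2.611 × 7^0.813 = 2.611 × 4.865 = 12.7 μm
  Mass loss = 12.7 μm × 7.14 g/cm³ = 90.7 g·m⁻²

D(7) = 90.7 g·m⁻²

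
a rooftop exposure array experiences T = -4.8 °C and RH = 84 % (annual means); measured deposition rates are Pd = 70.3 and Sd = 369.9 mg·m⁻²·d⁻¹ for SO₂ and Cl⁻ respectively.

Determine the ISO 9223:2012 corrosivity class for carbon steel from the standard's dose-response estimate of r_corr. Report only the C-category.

C4

carbon steel: f(T) = +0.150·(T−10) [T≤10 °C] = -2.2200
  sulphur-dioxide contribution → 9.416 μm/a
  chloride contribution → 52.64 μm/a
  ⇒ r_corr(carbon steel) = 62.05 μm/a
Category bounds: 50…80 μm/a bracket r_corr ⇒ C4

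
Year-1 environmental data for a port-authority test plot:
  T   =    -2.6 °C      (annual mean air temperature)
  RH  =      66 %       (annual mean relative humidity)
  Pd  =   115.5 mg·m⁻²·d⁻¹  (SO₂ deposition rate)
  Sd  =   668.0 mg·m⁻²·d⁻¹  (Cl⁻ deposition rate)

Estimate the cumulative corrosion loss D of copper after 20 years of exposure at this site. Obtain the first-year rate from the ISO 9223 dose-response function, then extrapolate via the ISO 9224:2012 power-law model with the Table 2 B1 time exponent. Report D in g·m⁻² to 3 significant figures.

copper: temperature factor f = +0.126·(-12.6) = -1.5876
  Pd branch = 0.0053·Pd^0.26·e^(0.059·RH+f) = 0.1829 μm/a
  Cl⁻ term: 0.01025·668.0^0.27·exp(0.036·66+0.049·-2.6) = 0.5623
  r_corr = 0.1829 + 0.5623 = 0.7452 μm/a
Long-term exponent b (ISO 9224 Table 2, B1) = 0.667
  D(20) = 0.7452 × 20^0.667 = 0.7452 × 7.375 = 5.496 μm
  Mass loss = 5.496 μm × 8.96 g/cm³ = 49.25 g·m⁻²

D(20) = 49.2 g·m⁻²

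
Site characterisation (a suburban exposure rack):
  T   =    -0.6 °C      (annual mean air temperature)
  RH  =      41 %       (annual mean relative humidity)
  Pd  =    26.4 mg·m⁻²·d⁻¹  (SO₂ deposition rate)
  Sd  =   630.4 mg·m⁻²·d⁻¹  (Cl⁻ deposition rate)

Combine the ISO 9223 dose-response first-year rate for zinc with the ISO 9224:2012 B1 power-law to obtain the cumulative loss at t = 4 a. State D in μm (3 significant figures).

D(4) = 3.55 μm

zinc: f(T) = +0.038·(T−10) [T≤10 °C] = -0.4028
  SO₂ term: 0.0129·26.4^0.44·exp(0.046·41-0.4028) = 0.24
  Sd branch = 0.0175·Sd^0.57·e^(0.008·RH+0.085·T) = 0.9102 μm/a
  r_corr = 0.24 + 0.9102 = 1.15 μm/a
ISO 9224: D(t) = r_corr · t^b with b = 0.813 (zinc, B1)
  D(4) = 1.15 × 4^0.813 = 1.15 × 3.087 = 3.55 μm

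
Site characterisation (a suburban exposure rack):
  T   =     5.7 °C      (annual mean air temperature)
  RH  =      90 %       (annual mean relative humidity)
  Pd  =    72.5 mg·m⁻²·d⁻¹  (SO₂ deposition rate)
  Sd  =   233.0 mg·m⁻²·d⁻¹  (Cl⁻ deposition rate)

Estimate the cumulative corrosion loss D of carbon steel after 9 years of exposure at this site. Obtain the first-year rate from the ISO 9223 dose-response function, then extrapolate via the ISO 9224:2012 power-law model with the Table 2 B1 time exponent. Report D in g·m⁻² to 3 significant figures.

carbon steel: T≤10 °C ⇒ hinge +0.150·(5.7−10) = -0.6450
  sulphur-dioxide contribution → 52.11 μm/a
  chloride contribution → 73.32 μm/a
  total first-year rate 125.4 μm/a
Long-term exponent b (ISO 9224 Table 2, B1) = 0.523
  D(9) = 125.4 × 9^0.523 = 125.4 × 3.156 = 395.8 μm
  Mass loss = 395.8 μm × 7.85 g/cm³ = 3107 g·m⁻²

D(9) = 3.11e+03 g·m⁻²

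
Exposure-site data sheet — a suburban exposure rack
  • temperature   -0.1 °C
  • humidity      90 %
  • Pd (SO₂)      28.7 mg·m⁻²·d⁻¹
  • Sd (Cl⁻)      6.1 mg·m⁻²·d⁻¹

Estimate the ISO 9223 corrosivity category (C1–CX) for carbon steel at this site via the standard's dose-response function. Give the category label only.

carbon steel: temperature factor f = +0.150·(-10.1) = -1.5150
  SO₂ term: 1.77·28.7^0.52·exp(0.02·90-1.5150) = 13.48
  Sd branch = 0.102·Sd^0.62·e^(0.033·RH+0.04·T) = 6.076 μm/a
  r_corr = 13.48 + 6.076 = 19.56 μm/a
ISO 9223 Table 2 (carbon steel): 1.3 < 19.6 ≤ 25 μm/a ⇒ C2

C2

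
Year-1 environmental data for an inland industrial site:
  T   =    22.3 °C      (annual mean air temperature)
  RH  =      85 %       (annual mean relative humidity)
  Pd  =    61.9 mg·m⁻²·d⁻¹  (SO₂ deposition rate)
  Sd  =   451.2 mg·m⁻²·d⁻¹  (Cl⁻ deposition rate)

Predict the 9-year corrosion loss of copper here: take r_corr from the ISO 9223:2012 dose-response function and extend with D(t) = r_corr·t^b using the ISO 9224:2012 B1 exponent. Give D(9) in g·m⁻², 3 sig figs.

D(9) = 166 g·m⁻²

copper: temperature factor f = -0.080·(12.3) = -0.9840
  SO₂ term: 0.0053·61.9^0.26·exp(0.059·85-0.9840) = 0.8725
  Sd branch = 0.01025·Sd^0.27·e^(0.036·RH+0.049·T) = 3.395 μm/a
  r_corr = 0.8725 + 3.395 = 4.268 μm/a
ISO 9224: D(t) = r_corr · t^b with b = 0.667 (copper, B1)
  D(9) = 4.268 × 9^0.667 = 4.268 × 4.33 = 18.48 μm
  Mass loss = 18.48 μm × 8.96 g/cm³ = 165.6 g·m⁻²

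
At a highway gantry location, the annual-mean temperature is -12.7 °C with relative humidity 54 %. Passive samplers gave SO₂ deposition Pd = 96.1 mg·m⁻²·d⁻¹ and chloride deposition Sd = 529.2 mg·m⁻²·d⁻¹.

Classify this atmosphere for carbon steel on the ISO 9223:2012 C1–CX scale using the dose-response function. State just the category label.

carbon steel: temperature factor f = +0.150·(-22.7) = -3.4050
  SO₂ term: 1.77·96.1^0.52·exp(0.02·54-3.4050) = 1.859
  Cl⁻ term: 0.102·529.2^0.62·exp(0.033·54+0.04·-12.7) = 17.8
  sum: 1.859 + 17.8 → r_corr = 19.66 μm/a
ISO 9223 Table 2 (carbon steel): 1.3 < 19.7 ≤ 25 μm/a ⇒ C2

C2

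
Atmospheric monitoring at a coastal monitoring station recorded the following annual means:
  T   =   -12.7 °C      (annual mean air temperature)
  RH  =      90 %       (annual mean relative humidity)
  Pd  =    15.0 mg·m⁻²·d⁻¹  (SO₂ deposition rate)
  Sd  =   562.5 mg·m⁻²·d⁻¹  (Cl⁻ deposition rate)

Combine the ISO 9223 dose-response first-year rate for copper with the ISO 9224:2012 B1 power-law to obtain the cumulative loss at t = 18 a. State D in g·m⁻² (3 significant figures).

copper: temperature factor f = +0.126·(-22.7) = -2.8602
  SO₂ term: 0.0053·15.0^0.26·exp(0.059·90-2.8602) = 0.1242
  Sd branch = 0.01025·Sd^0.27·e^(0.036·RH+0.049·T) = 0.7764 μm/a
  r_corr = 0.1242 + 0.7764 = 0.9006 μm/a
Long-term exponent b (ISO 9224 Table 2, B1) = 0.667
  D(18) = 0.9006 × 18^0.667 = 0.9006 × 6.875 = 6.192 μm
  Mass loss = 6.192 μm × 8.96 g/cm³ = 55.48 g·m⁻²

D(18) = 55.5 g·m⁻²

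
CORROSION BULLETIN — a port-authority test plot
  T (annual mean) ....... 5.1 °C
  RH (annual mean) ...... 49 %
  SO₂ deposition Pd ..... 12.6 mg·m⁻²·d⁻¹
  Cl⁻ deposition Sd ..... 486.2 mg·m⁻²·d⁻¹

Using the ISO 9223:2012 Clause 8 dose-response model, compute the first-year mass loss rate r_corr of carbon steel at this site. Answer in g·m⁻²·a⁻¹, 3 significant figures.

r_corr = 295 g·m⁻²·a⁻¹

carbon steel: f(T) = +0.150·(T−10) [T≤10 °C] = -0.7350
  SO₂ term: 1.77·12.6^0.52·exp(0.02·49-0.7350) = 8.444
  Sd branch = 0.102·Sd^0.62·e^(0.033·RH+0.04·T) = 29.19 μm/a
  r_corr = 8.444 + 29.19 = 37.64 μm/a
Convert to mass loss: 37.64 μm/a × 7.85 g/cm³ = 295.5 g·m⁻²·a⁻¹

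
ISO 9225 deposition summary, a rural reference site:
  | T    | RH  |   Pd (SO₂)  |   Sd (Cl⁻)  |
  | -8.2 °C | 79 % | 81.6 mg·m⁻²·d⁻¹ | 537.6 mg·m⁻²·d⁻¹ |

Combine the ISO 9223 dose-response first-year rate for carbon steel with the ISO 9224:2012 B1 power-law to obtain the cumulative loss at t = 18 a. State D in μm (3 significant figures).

carbon steel: T≤10 °C ⇒ hinge +0.150·(-8.2−10) = -2.7300
  SO₂ term: 1.77·81.6^0.52·exp(0.02·79-2.7300) = 5.529
  Cl⁻ term: 0.102·537.6^0.62·exp(0.033·79+0.04·-8.2) = 49.12
  sum: 5.529 + 49.12 → r_corr = 54.65 μm/a
Power-law: D(18) = r_corr · 18^0.523
  D(18) = 54.65 × 18^0.523 = 54.65 × 4.534 = 247.8 μm

D(18) = 248 μm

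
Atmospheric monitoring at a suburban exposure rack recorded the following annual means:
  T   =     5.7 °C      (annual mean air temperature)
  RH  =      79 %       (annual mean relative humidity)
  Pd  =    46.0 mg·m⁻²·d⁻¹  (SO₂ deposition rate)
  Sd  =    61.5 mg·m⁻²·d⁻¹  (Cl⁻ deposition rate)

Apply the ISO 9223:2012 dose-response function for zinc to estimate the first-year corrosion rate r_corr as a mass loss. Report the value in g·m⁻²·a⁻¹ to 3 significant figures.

zinc: temperature factor f = +0.038·(-4.3) = -0.1634
  Pd branch = 0.0129·Pd^0.44·e^(0.046·RH+f) = 2.236 μm/a
  Sd branch = 0.0175·Sd^0.57·e^(0.008·RH+0.085·T) = 0.5592 μm/a
  r_corr = 2.236 + 0.5592 = 2.795 μm/a
Convert to mass loss: 2.795 μm/a × 7.14 g/cm³ = 19.96 g·m⁻²·a⁻¹

r_corr = 20.0 g·m⁻²·a⁻¹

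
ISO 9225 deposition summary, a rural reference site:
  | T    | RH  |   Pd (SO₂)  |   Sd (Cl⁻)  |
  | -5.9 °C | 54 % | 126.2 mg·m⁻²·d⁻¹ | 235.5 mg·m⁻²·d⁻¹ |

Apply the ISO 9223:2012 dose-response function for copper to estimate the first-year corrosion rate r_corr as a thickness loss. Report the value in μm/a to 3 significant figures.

copper: temperature factor f = +0.126·(-15.9) = -2.0034
  sulphur-dioxide contribution → 0.06083 μm/a
  chloride contribution → 0.2344 μm/a
  total first-year rate 0.2952 μm/a

r_corr = 0.295 μm/a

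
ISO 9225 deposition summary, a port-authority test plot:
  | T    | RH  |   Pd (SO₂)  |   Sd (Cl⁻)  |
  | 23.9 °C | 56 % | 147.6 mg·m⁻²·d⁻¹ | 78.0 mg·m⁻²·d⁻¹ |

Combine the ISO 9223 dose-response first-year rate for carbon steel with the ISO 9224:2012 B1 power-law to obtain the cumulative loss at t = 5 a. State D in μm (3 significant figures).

D(5) = 138 μm

carbon steel: T>10 °C ⇒ hinge -0.054·(23.9−10) = -0.7506
  sulphur-dioxide contribution → 34.38 μm/a
  chloride contribution → 25.09 μm/a
  ⇒ r_corr(carbon steel) = 59.47 μm/a
Power-law: D(5) = r_corr · 5^0.523
  D(5) = 59.47 × 5^0.523 = 59.47 × 2.32 = 138 μm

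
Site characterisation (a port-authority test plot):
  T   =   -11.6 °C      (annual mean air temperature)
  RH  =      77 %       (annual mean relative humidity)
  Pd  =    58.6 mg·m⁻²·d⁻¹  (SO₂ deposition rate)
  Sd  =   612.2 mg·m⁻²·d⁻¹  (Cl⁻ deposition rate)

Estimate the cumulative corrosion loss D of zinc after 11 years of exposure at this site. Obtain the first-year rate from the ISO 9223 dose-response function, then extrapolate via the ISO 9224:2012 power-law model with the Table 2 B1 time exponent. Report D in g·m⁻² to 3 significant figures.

zinc: T≤10 °C ⇒ hinge +0.038·(-11.6−10) = -0.8208
  Pd branch = 0.0129·Pd^0.44·e^(0.046·RH+f) = 1.176 μm/a
  Cl⁻ term: 0.0175·612.2^0.57·exp(0.008·77+0.085·-11.6) = 0.4687
  r_corr = 1.176 + 0.4687 = 1.644 μm/a
Long-term exponent b (ISO 9224 Table 2, B1) = 0.813
  D(11) = 1.644 × 11^0.813 = 1.644 × 7.025 = 11.55 μm
  Mass loss = 11.55 μm × 7.14 g/cm³ = 82.48 g·m⁻²

D(11) = 82.5 g·m⁻²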